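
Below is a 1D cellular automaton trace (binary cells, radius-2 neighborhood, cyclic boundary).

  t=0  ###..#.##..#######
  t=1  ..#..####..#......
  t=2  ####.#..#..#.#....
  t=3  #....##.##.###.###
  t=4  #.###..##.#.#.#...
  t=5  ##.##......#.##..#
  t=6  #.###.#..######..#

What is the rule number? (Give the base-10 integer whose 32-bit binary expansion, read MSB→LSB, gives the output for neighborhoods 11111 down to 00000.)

407985854

  nb #####: next=.  (t=0,i=0, bit31=0)
  nb ####.: next=.  (t=0,i=1, bit30=0)
  nb ###.#: next=.  (t=2,i=3, bit29=0)
  nb ###..: next=#  (t=0,i=2, bit28=1)
  nb ##.##: next=#  (t=3,i=7, bit27=1)
  nb ##.#.: next=.  (t=2,i=4, bit26=0)
  nb ##..#: next=.  (t=0,i=3, bit25=0)
  nb ##...: next=.  (t=3,i=1, bit24=0)
  nb #.###: next=.  (t=3,i=11, bit23=0)
  nb #.##.: next=#  (t=0,i=7, bit22=1)
  nb #.#.#: next=.  (t=4,i=10, bit21=0)
  nb #.#..: next=#  (t=2,i=5, bit20=1)
  nb #..##: next=.  (t=0,i=10, bit19=0)
  nb #..#.: next=.  (t=0,i=4, bit18=0)
  nb #...#: next=.  (t=4,i=16, bit17=0)
  nb #....: next=#  (t=1,i=13, bit16=1)
  nb .####: next=.  (t=0,i=12, bit15=0)
  nb .###.: next=#  (t=3,i=12, bit14=1)
  nb .##.#: next=.  (t=3,i=6, bit13=0)
  nb .##..: next=#  (t=0,i=8, bit12=1)
  nb .#.##: next=#  (t=0,i=6, bit11=1)
  nb .#.#.: next=#  (t=2,i=12, bit10=1)
  nb .#..#: next=#  (t=1,i=3, bit9=1)
  nb .#...: next=.  (t=1,i=12, bit8=0)
  nb ..###: next=#  (t=0,i=11, bit7=1)
  nb ..##.: next=.  (t=3,i=5, bit6=0)
  nb ..#.#: next=#  (t=0,i=5, bit5=1)
  nb ..#..: next=#  (t=1,i=2, bit4=1)
  nb ...##: next=#  (t=2,i=17, bit3=1)
  nb ...#.: next=#  (t=1,i=1, bit2=1)
  nb ....#: next=#  (t=1,i=0, bit1=1)
  nb .....: next=.  (t=1,i=14, bit0=0)
  bits 00011000010100010101111010111110 = 407985854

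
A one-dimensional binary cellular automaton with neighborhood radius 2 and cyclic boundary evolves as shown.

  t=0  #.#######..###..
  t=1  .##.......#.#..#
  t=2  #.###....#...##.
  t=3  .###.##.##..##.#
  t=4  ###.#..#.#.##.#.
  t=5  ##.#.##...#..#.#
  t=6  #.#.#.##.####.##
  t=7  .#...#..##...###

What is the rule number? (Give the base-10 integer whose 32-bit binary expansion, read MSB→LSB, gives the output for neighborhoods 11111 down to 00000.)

227367516

  ##### -> .   bit 31 = 0  t=0,i=4
  ####. -> .   bit 30 = 0  t=0,i=7
  ###.# -> .   bit 29 = 0  t=3,i=3
  ###.. -> .   bit 28 = 0  t=0,i=8
  ##.## -> #   bit 27 = 1  t=3,i=4
  ##.#. -> #   bit 26 = 1  t=2,i=15
  ##..# -> .   bit 25 = 0  t=0,i=9
  ##... -> #   bit 24 = 1  t=1,i=3
  #.### -> #   bit 23 = 1  t=0,i=2
  #.##. -> .   bit 22 = 0  t=1,i=1
  #.#.# -> .   bit 21 = 0  t=2,i=0
  #.#.. -> .   bit 20 = 0  t=1,i=12
  #..## -> #   bit 19 = 1  t=0,i=10
  #..#. -> #   bit 18 = 1  t=0,i=15
  #...# -> .   bit 17 = 0  t=2,i=11
  #.... -> #   bit 16 = 1  t=1,i=4
  .#### -> .   bit 15 = 0  t=0,i=3
  .###. -> #   bit 14 = 1  t=0,i=12
  .##.# -> .   bit 13 = 0  t=2,i=14
  .##.. -> #   bit 12 = 1  t=1,i=2
  .#.## -> #   bit 11 = 1  t=0,i=1
  .#.#. -> .   bit 10 = 0  t=1,i=11
  .#..# -> #   bit 9 = 1  t=1,i=13
  .#... -> .   bit 8 = 0  t=2,i=10
  ..### -> .   bit 7 = 0  t=0,i=11
  ..##. -> #   bit 6 = 1  t=2,i=13
  ..#.# -> .   bit 5 = 0  t=0,i=0
  ..#.. -> #   bit 4 = 1  t=2,i=9
  ...## -> #   bit 3 = 1  t=2,i=12
  ...#. -> #   bit 2 = 1  t=1,i=9
  ....# -> .   bit 1 = 0  t=1,i=8
  ..... -> .   bit 0 = 0  t=1,i=5
  bits 00001101100011010101101001011100 = 227367516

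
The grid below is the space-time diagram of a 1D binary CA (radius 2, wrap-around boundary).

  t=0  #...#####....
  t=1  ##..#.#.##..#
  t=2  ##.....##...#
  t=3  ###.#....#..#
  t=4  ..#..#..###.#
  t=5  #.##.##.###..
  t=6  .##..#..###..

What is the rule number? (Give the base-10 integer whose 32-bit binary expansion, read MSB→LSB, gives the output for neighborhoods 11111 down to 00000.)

  ##### -> #   bit 31 = 1  t=0,i=6
  ####. -> .   bit 30 = 0  t=0,i=7
  ###.# -> #   bit 29 = 1  t=3,i=2
  ###.. -> #   bit 28 = 1  t=0,i=8
  ##.## -> .   bit 27 = 0  t=5,i=4
  ##.#. -> .   bit 26 = 0  t=3,i=3
  ##..# -> .   bit 25 = 0  t=1,i=2
  ##... -> #   bit 24 = 1  t=0,i=9
  #.### -> #   bit 23 = 1  t=5,i=8
  #.##. -> #   bit 22 = 1  t=1,i=8
  #.#.# -> .   bit 21 = 0  t=1,i=6
  #.#.. -> .   bit 20 = 0  t=3,i=4
  #..## -> .   bit 19 = 0  t=1,i=11
  #..#. -> .   bit 18 = 0  t=1,i=3
  #...# -> .   bit 17 = 0  t=0,i=2
  #.... -> .   bit 16 = 0  t=0,i=10
  .#### -> .   bit 15 = 0  t=0,i=5
  .###. -> #   bit 14 = 1  t=1,i=0
  .##.# -> .   bit 13 = 0  t=5,i=3
  .##.. -> .   bit 12 = 0  t=1,i=9
  .#.## -> #   bit 11 = 1  t=1,i=7
  .#.#. -> .   bit 10 = 0  t=1,i=5
  .#..# -> #   bit 9 = 1  t=3,i=10
  .#... -> #   bit 8 = 1  t=0,i=1
  ..### -> #   bit 7 = 1  t=0,i=4
  ..##. -> .   bit 6 = 0  t=2,i=7
  ..#.# -> .   bit 5 = 0  t=1,i=4
  ..#.. -> #   bit 4 = 1  t=0,i=0
  ...## -> .   bit 3 = 0  t=0,i=3
  ...#. -> #   bit 2 = 1  t=0,i=12
  ....# -> .   bit 1 = 0  t=0,i=11
  ..... -> #   bit 0 = 1  t=2,i=4
  bits 10110001110000000100101110010101 = 2982169493

2982169493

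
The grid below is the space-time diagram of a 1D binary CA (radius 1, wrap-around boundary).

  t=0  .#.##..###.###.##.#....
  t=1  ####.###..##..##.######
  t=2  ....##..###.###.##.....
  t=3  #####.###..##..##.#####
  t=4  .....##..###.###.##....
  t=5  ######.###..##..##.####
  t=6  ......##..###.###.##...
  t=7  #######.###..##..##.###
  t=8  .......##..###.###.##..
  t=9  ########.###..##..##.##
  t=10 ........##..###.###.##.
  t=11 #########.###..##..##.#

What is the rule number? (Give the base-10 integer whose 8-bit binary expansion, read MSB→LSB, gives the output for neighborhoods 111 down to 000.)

  ###|.  b7=0 t=0,i=8
  ##.|.  b6=0 t=0,i=4
  #.#|#  b5=1 t=0,i=2
  #..|#  b4=1 t=0,i=5
  .##|#  b3=1 t=0,i=3
  .#.|#  b2=1 t=0,i=1
  ..#|#  b1=1 t=0,i=0
  ...|#  b0=1 t=0,i=20
  bits 00111111 = 63

63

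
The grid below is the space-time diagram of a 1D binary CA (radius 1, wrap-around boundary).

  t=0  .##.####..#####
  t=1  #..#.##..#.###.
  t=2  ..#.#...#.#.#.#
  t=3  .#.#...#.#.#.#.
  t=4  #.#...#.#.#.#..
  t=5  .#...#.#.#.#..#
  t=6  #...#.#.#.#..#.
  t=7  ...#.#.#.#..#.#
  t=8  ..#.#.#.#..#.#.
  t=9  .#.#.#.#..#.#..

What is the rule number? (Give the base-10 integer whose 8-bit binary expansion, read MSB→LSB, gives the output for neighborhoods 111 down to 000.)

162

  ### -> #   bit 7 = 1  t=0,i=5
  ##. -> .   bit 6 = 0  t=0,i=2
  #.# -> #   bit 5 = 1  t=0,i=0
  #.. -> .   bit 4 = 0  t=0,i=8
  .## -> .   bit 3 = 0  t=0,i=1
  .#. -> .   bit 2 = 0  t=1,i=0
  ..# -> #   bit 1 = 1  t=0,i=9
  ... -> .   bit 0 = 0  t=2,i=6
  bits 10100010 = 162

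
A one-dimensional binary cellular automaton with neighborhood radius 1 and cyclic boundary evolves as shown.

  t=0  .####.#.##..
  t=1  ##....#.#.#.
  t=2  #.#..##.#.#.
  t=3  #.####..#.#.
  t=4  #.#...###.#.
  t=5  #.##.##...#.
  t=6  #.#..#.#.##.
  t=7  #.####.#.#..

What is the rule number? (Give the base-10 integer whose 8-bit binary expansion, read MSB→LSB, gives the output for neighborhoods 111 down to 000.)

30

  nb ###: next=.  (t=0,i=2, bit7=0)
  nb ##.: next=.  (t=0,i=4, bit6=0)
  nb #.#: next=.  (t=0,i=5, bit5=0)
  nb #..: next=#  (t=0,i=10, bit4=1)
  nb .##: next=#  (t=0,i=1, bit3=1)
  nb .#.: next=#  (t=0,i=6, bit2=1)
  nb ..#: next=#  (t=0,i=0, bit1=1)
  nb ...: next=.  (t=0,i=11, bit0=0)
  bits 00011110 = 30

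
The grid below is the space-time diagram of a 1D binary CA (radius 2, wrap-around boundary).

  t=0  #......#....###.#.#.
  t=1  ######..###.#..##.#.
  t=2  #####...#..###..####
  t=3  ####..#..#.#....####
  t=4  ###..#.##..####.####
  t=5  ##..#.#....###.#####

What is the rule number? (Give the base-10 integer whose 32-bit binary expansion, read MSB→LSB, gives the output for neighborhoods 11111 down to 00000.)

3434589059

  [31] ##### => #  t=1,i=2
  [30] ####. => #  t=1,i=4
  [29] ###.# => .  t=0,i=14
  [28] ###.. => .  t=1,i=5
  [27] ##.## => #  t=4,i=15
  [26] ##.#. => #  t=0,i=15
  [25] ##..# => .  t=1,i=6
  [24] ##... => .  t=2,i=5
  [23] #.### => #  t=1,i=0
  [22] #.##. => .  t=4,i=7
  [21] #.#.# => #  t=0,i=16
  [20] #.#.. => #  t=0,i=0
  [19] #..## => .  t=1,i=7
  [18] #..#. => #  t=3,i=5
  [17] #...# => #  t=2,i=6
  [16] #.... => #  t=0,i=2
  [15] .#### => #  t=1,i=1
  [14] .###. => .  t=0,i=13
  [13] .##.# => #  t=1,i=16
  [12] .##.. => .  t=4,i=8
  [11] .#.## => #  t=1,i=19
  [10] .#.#. => .  t=0,i=17
  [9] .#..# => #  t=1,i=13
  [8] .#... => #  t=0,i=1
  [7] ..### => #  t=0,i=12
  [6] ..##. => .  t=1,i=15
  [5] ..#.# => .  t=3,i=9
  [4] ..#.. => .  t=0,i=7
  [3] ...## => .  t=0,i=11
  [2] ...#. => .  t=0,i=6
  [1] ....# => #  t=0,i=5
  [0] ..... => #  t=0,i=3
  bits 11001100101101111010101110000011 = 3434589059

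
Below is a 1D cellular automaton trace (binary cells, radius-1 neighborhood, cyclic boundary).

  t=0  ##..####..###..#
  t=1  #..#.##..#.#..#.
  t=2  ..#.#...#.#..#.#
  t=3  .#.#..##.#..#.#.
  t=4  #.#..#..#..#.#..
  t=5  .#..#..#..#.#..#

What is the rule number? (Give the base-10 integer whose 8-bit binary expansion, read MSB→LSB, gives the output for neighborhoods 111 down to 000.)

  ###|#  b7=1 t=0,i=0
  ##.|.  b6=0 t=0,i=1
  #.#|#  b5=1 t=1,i=4
  #..|.  b4=0 t=0,i=2
  .##|.  b3=0 t=0,i=4
  .#.|.  b2=0 t=1,i=0
  ..#|#  b1=1 t=0,i=3
  ...|#  b0=1 t=2,i=6
  bits 10100011 = 163

163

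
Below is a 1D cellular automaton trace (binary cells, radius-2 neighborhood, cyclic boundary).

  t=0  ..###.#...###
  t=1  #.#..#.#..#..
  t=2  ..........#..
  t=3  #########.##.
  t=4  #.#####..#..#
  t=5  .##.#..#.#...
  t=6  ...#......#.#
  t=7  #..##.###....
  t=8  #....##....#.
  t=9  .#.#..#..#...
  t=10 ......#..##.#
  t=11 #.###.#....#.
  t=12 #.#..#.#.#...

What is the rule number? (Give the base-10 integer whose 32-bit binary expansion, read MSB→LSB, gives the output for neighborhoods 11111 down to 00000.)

  ##### -> #   bit 31 = 1  t=3,i=2
  ####. -> .   bit 30 = 0  t=3,i=7
  ###.# -> .   bit 29 = 0  t=0,i=4
  ###.. -> .   bit 28 = 0  t=0,i=12
  ##.## -> #   bit 27 = 1  t=3,i=9
  ##.#. -> #   bit 26 = 1  t=0,i=5
  ##..# -> #   bit 25 = 1  t=0,i=0
  ##... -> .   bit 24 = 0  t=7,i=9
  #.### -> #   bit 23 = 1  t=3,i=0
  #.##. -> .   bit 22 = 0  t=3,i=10
  #.#.# -> #   bit 21 = 1  t=11,i=0
  #.#.. -> .   bit 20 = 0  t=0,i=6
  #..## -> .   bit 19 = 0  t=0,i=1
  #..#. -> .   bit 18 = 0  t=1,i=4
  #...# -> .   bit 17 = 0  t=0,i=8
  #.... -> .   bit 16 = 0  t=2,i=12
  .#### -> .   bit 15 = 0  t=3,i=1
  .###. -> .   bit 14 = 0  t=0,i=3
  .##.# -> .   bit 13 = 0  t=3,i=11
  .##.. -> #   bit 12 = 1  t=8,i=6
  .#.## -> .   bit 11 = 0  t=11,i=1
  .#.#. -> .   bit 10 = 0  t=1,i=1
  .#..# -> .   bit 9 = 0  t=1,i=3
  .#... -> #   bit 8 = 1  t=0,i=7
  ..### -> #   bit 7 = 1  t=0,i=2
  ..##. -> .   bit 6 = 0  t=4,i=12
  ..#.# -> .   bit 5 = 0  t=1,i=0
  ..#.. -> #   bit 4 = 1  t=1,i=10
  ...## -> .   bit 3 = 0  t=0,i=9
  ...#. -> .   bit 2 = 0  t=2,i=9
  ....# -> #   bit 1 = 1  t=2,i=8
  ..... -> #   bit 0 = 1  t=2,i=0
  bits 10001110101000000001000110010011 = 2392854931

2392854931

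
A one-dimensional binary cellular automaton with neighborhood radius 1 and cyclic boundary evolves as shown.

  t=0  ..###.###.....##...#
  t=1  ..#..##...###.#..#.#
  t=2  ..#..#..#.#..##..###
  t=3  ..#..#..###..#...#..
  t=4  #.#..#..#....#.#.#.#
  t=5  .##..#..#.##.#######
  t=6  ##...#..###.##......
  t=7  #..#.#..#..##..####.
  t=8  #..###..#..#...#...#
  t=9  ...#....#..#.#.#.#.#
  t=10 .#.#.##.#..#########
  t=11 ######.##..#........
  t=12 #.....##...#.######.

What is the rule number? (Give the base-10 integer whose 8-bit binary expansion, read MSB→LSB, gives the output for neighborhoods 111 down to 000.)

45

  [7] ### => .  t=0,i=3
  [6] ##. => .  t=0,i=4
  [5] #.# => #  t=0,i=5
  [4] #.. => .  t=0,i=0
  [3] .## => #  t=0,i=2
  [2] .#. => #  t=0,i=19
  [1] ..# => .  t=0,i=1
  [0] ... => #  t=0,i=10
  bits 00101101 = 45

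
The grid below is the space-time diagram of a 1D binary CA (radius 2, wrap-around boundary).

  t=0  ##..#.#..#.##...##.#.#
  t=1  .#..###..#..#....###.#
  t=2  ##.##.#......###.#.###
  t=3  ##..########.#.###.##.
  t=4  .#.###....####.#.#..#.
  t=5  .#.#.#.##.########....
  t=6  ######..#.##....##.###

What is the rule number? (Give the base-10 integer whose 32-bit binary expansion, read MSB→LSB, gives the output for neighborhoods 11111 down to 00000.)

1958327719

  nb #####: next=.  (t=2,i=21, bit31=0)
  nb ####.: next=#  (t=2,i=0, bit30=1)
  nb ###.#: next=#  (t=1,i=19, bit29=1)
  nb ###..: next=#  (t=0,i=1, bit28=1)
  nb ##.##: next=.  (t=2,i=2, bit27=0)
  nb ##.#.: next=#  (t=0,i=18, bit26=1)
  nb ##..#: next=.  (t=0,i=2, bit25=0)
  nb ##...: next=.  (t=0,i=13, bit24=0)
  nb #.###: next=#  (t=0,i=21, bit23=1)
  nb #.##.: next=.  (t=0,i=11, bit22=0)
  nb #.#.#: next=#  (t=0,i=19, bit21=1)
  nb #.#..: next=#  (t=0,i=6, bit20=1)
  nb #..##: next=#  (t=1,i=3, bit19=1)
  nb #..#.: next=.  (t=0,i=3, bit18=0)
  nb #...#: next=.  (t=0,i=14, bit17=0)
  nb #....: next=#  (t=1,i=14, bit16=1)
  nb .####: next=#  (t=2,i=20, bit15=1)
  nb .###.: next=.  (t=0,i=0, bit14=0)
  nb .##.#: next=#  (t=0,i=17, bit13=1)
  nb .##..: next=#  (t=0,i=12, bit12=1)
  nb .#.##: next=.  (t=0,i=10, bit11=0)
  nb .#.#.: next=#  (t=0,i=5, bit10=1)
  nb .#..#: next=.  (t=0,i=7, bit9=0)
  nb .#...: next=#  (t=1,i=13, bit8=1)
  nb ..###: next=#  (t=1,i=4, bit7=1)
  nb ..##.: next=.  (t=0,i=16, bit6=0)
  nb ..#.#: next=#  (t=0,i=4, bit5=1)
  nb ..#..: next=.  (t=1,i=9, bit4=0)
  nb ...##: next=.  (t=0,i=15, bit3=0)
  nb ...#.: next=#  (t=5,i=0, bit2=1)
  nb ....#: next=#  (t=1,i=15, bit1=1)
  nb .....: next=#  (t=2,i=9, bit0=1)
  bits 01110100101110011011010110100111 = 1958327719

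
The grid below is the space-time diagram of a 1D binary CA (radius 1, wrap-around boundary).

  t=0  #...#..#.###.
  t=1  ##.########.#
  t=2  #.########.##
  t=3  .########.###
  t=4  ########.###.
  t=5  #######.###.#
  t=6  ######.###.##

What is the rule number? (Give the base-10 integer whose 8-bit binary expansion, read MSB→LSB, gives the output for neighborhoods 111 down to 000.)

  ###|#  b7=1 t=0,i=10
  ##.|.  b6=0 t=0,i=11
  #.#|#  b5=1 t=0,i=8
  #..|#  b4=1 t=0,i=1
  .##|#  b3=1 t=0,i=9
  .#.|#  b2=1 t=0,i=0
  ..#|#  b1=1 t=0,i=3
  ...|.  b0=0 t=0,i=2
  bits 10111110 = 190

190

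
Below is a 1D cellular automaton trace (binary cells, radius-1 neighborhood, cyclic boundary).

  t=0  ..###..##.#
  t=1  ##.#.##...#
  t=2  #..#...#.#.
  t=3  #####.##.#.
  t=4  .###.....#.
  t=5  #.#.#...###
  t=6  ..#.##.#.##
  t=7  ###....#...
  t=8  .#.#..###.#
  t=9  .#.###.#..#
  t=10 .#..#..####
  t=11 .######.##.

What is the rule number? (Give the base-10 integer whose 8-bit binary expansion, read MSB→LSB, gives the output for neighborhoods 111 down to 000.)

  ### -> #   bit 7 = 1  t=0,i=3
  ##. -> .   bit 6 = 0  t=0,i=4
  #.# -> .   bit 5 = 0  t=0,i=9
  #.. -> #   bit 4 = 1  t=0,i=0
  .## -> .   bit 3 = 0  t=0,i=2
  .#. -> #   bit 2 = 1  t=0,i=10
  ..# -> #   bit 1 = 1  t=0,i=1
  ... -> .   bit 0 = 0  t=1,i=8
  bits 10010110 = 150

150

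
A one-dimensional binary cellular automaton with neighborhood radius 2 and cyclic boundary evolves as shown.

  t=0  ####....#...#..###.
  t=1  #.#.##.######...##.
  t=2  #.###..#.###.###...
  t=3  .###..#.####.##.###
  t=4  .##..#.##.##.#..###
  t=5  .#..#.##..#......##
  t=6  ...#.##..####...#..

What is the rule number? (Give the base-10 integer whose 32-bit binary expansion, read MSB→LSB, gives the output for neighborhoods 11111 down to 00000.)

3790031132

  nb #####: next=#  (t=1,i=9, bit31=1)
  nb ####.: next=#  (t=0,i=2, bit30=1)
  nb ###.#: next=#  (t=0,i=17, bit29=1)
  nb ###..: next=.  (t=0,i=3, bit28=0)
  nb ##.##: next=.  (t=0,i=18, bit27=0)
  nb ##.#.: next=.  (t=1,i=18, bit26=0)
  nb ##..#: next=.  (t=2,i=5, bit25=0)
  nb ##...: next=#  (t=0,i=4, bit24=1)
  nb #.###: next=#  (t=0,i=0, bit23=1)
  nb #.##.: next=#  (t=1,i=4, bit22=1)
  nb #.#.#: next=#  (t=1,i=0, bit21=1)
  nb #.#..: next=.  (t=4,i=13, bit20=0)
  nb #..##: next=.  (t=0,i=14, bit19=0)
  nb #..#.: next=#  (t=2,i=6, bit18=1)
  nb #...#: next=#  (t=0,i=10, bit17=1)
  nb #....: next=#  (t=0,i=5, bit16=1)
  nb .####: next=.  (t=0,i=1, bit15=0)
  nb .###.: next=#  (t=0,i=16, bit14=1)
  nb .##.#: next=.  (t=1,i=5, bit13=0)
  nb .##..: next=.  (t=4,i=2, bit12=0)
  nb .#.##: next=#  (t=1,i=3, bit11=1)
  nb .#.#.: next=.  (t=1,i=1, bit10=0)
  nb .#..#: next=.  (t=0,i=13, bit9=0)
  nb .#...: next=#  (t=0,i=9, bit8=1)
  nb ..###: next=.  (t=0,i=15, bit7=0)
  nb ..##.: next=.  (t=1,i=16, bit6=0)
  nb ..#.#: next=.  (t=2,i=0, bit5=0)
  nb ..#..: next=#  (t=0,i=8, bit4=1)
  nb ...##: next=#  (t=1,i=15, bit3=1)
  nb ...#.: next=#  (t=0,i=7, bit2=1)
  nb ....#: next=.  (t=0,i=6, bit1=0)
  nb .....: next=.  (t=5,i=13, bit0=0)
  bits 11100001111001110100100100011100 = 3790031132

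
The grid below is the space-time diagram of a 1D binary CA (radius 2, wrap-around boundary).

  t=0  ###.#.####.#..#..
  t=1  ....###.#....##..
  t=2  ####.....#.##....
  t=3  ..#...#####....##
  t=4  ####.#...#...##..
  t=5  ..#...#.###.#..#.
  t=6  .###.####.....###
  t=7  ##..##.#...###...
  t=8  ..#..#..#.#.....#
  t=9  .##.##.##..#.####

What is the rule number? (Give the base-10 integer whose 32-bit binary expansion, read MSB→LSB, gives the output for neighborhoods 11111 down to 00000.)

  #####|.  b31=0 t=3,i=8
  ####.|#  b30=1 t=0,i=8
  ###.#|.  b29=0 t=0,i=2
  ###..|.  b28=0 t=2,i=3
  ##.##|#  b27=1 t=6,i=0
  ##.#.|.  b26=0 t=0,i=3
  ##..#|#  b25=1 t=3,i=0
  ##...|.  b24=0 t=1,i=15
  #.###|#  b23=1 t=0,i=6
  #.##.|.  b22=0 t=2,i=11
  #.#.#|#  b21=1 t=0,i=4
  #.#..|.  b20=0 t=0,i=11
  #..##|.  b19=0 t=0,i=16
  #..#.|#  b18=1 t=0,i=13
  #...#|.  b17=0 t=3,i=4
  #....|.  b16=0 t=1,i=10
  .####|.  b15=0 t=0,i=7
  .###.|.  b14=0 t=0,i=1
  .##.#|#  b13=1 t=7,i=5
  .##..|.  b12=0 t=1,i=14
  .#.##|#  b11=1 t=0,i=5
  .#.#.|.  b10=0 t=8,i=9
  .#..#|.  b9=0 t=0,i=12
  .#...|#  b8=1 t=1,i=9
  ..###|.  b7=0 t=0,i=0
  ..##.|.  b6=0 t=1,i=13
  ..#.#|#  b5=1 t=2,i=9
  ..#..|#  b4=1 t=0,i=14
  ...##|#  b3=1 t=1,i=3
  ...#.|#  b2=1 t=2,i=8
  ....#|#  b1=1 t=1,i=2
  .....|#  b0=1 t=1,i=0
  bits 01001010101001000010100100111111 = 1252272447

1252272447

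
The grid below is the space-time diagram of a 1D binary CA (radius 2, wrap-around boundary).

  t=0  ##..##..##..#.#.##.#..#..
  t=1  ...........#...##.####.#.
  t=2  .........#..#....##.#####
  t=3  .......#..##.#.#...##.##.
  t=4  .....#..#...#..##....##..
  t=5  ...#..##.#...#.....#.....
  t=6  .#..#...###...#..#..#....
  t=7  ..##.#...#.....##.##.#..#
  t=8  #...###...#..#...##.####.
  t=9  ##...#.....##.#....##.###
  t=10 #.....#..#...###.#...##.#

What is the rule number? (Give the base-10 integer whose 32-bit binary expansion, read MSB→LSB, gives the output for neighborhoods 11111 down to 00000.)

3973335810

  nb #####: next=#  (t=2,i=22, bit31=1)
  nb ####.: next=#  (t=1,i=20, bit30=1)
  nb ###.#: next=#  (t=1,i=21, bit29=1)
  nb ###..: next=.  (t=2,i=24, bit28=0)
  nb ##.##: next=#  (t=1,i=17, bit27=1)
  nb ##.#.: next=#  (t=0,i=18, bit26=1)
  nb ##..#: next=.  (t=0,i=2, bit25=0)
  nb ##...: next=.  (t=2,i=0, bit24=0)
  nb #.###: next=#  (t=1,i=18, bit23=1)
  nb #.##.: next=#  (t=0,i=16, bit22=1)
  nb #.#.#: next=.  (t=0,i=14, bit21=0)
  nb #.#..: next=#  (t=0,i=19, bit20=1)
  nb #..##: next=.  (t=0,i=3, bit19=0)
  nb #..#.: next=#  (t=0,i=11, bit18=1)
  nb #...#: next=.  (t=1,i=13, bit17=0)
  nb #....: next=.  (t=1,i=0, bit16=0)
  nb .####: next=.  (t=1,i=19, bit15=0)
  nb .###.: next=#  (t=6,i=9, bit14=1)
  nb .##.#: next=.  (t=0,i=17, bit13=0)
  nb .##..: next=.  (t=0,i=1, bit12=0)
  nb .#.##: next=#  (t=0,i=15, bit11=1)
  nb .#.#.: next=.  (t=0,i=13, bit10=0)
  nb .#..#: next=#  (t=0,i=20, bit9=1)
  nb .#...: next=#  (t=1,i=12, bit8=1)
  nb ..###: next=.  (t=6,i=8, bit7=0)
  nb ..##.: next=.  (t=0,i=0, bit6=0)
  nb ..#.#: next=.  (t=0,i=12, bit5=0)
  nb ..#..: next=.  (t=0,i=22, bit4=0)
  nb ...##: next=.  (t=1,i=14, bit3=0)
  nb ...#.: next=.  (t=1,i=10, bit2=0)
  nb ....#: next=#  (t=1,i=9, bit1=1)
  nb .....: next=.  (t=1,i=1, bit0=0)
  bits 11101100110101000100101100000010 = 3973335810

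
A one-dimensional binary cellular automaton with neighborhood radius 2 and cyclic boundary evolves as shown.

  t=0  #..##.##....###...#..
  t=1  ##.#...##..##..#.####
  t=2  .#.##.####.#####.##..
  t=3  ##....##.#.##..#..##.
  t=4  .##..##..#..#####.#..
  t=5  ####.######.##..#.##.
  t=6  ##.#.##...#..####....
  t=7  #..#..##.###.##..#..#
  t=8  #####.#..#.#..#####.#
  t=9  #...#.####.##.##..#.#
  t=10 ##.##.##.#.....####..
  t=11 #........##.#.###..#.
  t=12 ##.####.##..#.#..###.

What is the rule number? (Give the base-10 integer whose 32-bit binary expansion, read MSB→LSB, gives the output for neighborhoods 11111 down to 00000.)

599036925

  ##### -> .   bit 31 = 0  t=1,i=19
  ####. -> .   bit 30 = 0  t=1,i=0
  ###.# -> #   bit 29 = 1  t=1,i=1
  ###.. -> .   bit 28 = 0  t=0,i=14
  ##.## -> .   bit 27 = 0  t=0,i=5
  ##.#. -> .   bit 26 = 0  t=1,i=2
  ##..# -> #   bit 25 = 1  t=1,i=9
  ##... -> #   bit 24 = 1  t=0,i=8
  #.### -> #   bit 23 = 1  t=1,i=17
  #.##. -> .   bit 22 = 0  t=0,i=6
  #.#.# -> #   bit 21 = 1  t=3,i=9
  #.#.. -> #   bit 20 = 1  t=1,i=3
  #..## -> .   bit 19 = 0  t=0,i=2
  #..#. -> #   bit 18 = 1  t=0,i=20
  #...# -> .   bit 17 = 0  t=0,i=16
  #.... -> .   bit 16 = 0  t=0,i=9
  .#### -> #   bit 15 = 1  t=1,i=18
  .###. -> .   bit 14 = 0  t=0,i=13
  .##.# -> .   bit 13 = 0  t=0,i=4
  .##.. -> #   bit 12 = 1  t=0,i=7
  .#.## -> .   bit 11 = 0  t=1,i=16
  .#.#. -> .   bit 10 = 0  t=8,i=10
  .#..# -> #   bit 9 = 1  t=0,i=1
  .#... -> #   bit 8 = 1  t=1,i=4
  ..### -> #   bit 7 = 1  t=0,i=12
  ..##. -> #   bit 6 = 1  t=0,i=3
  ..#.# -> #   bit 5 = 1  t=1,i=15
  ..#.. -> #   bit 4 = 1  t=0,i=0
  ...## -> #   bit 3 = 1  t=0,i=11
  ...#. -> #   bit 2 = 1  t=0,i=17
  ....# -> .   bit 1 = 0  t=0,i=10
  ..... -> #   bit 0 = 1  t=10,i=12
  bits 00100011101101001001001111111101 = 599036925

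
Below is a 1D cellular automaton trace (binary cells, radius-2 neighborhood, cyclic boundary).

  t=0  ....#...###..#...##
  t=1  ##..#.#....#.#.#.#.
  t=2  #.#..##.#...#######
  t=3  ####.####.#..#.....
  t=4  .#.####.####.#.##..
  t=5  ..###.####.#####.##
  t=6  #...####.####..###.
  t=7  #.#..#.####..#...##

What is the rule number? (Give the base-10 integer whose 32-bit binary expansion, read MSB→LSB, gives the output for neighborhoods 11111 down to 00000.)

  [31] ##### => .  t=2,i=14
  [30] ####. => .  t=2,i=18
  [29] ###.# => #  t=2,i=0
  [28] ###.. => .  t=0,i=10
  [27] ##.## => #  t=3,i=4
  [26] ##.#. => #  t=2,i=1
  [25] ##..# => #  t=0,i=11
  [24] ##... => #  t=0,i=0
  [23] #.### => #  t=3,i=5
  [22] #.##. => #  t=1,i=0
  [21] #.#.# => #  t=1,i=13
  [20] #.#.. => #  t=1,i=6
  [19] #..## => .  t=2,i=4
  [18] #..#. => .  t=0,i=12
  [17] #...# => #  t=0,i=6
  [16] #.... => #  t=0,i=1
  [15] .#### => #  t=2,i=13
  [14] .###. => .  t=0,i=9
  [13] .##.# => #  t=2,i=6
  [12] .##.. => .  t=0,i=18
  [11] .#.## => #  t=1,i=18
  [10] .#.#. => #  t=1,i=5
  [9] .#..# => #  t=2,i=3
  [8] .#... => .  t=0,i=5
  [7] ..### => .  t=0,i=8
  [6] ..##. => #  t=0,i=17
  [5] ..#.# => .  t=1,i=4
  [4] ..#.. => #  t=0,i=4
  [3] ...## => .  t=0,i=7
  [2] ...#. => .  t=0,i=3
  [1] ....# => .  t=0,i=2
  [0] ..... => #  t=3,i=16
  bits 00101111111100111010111001010001 = 804499025

804499025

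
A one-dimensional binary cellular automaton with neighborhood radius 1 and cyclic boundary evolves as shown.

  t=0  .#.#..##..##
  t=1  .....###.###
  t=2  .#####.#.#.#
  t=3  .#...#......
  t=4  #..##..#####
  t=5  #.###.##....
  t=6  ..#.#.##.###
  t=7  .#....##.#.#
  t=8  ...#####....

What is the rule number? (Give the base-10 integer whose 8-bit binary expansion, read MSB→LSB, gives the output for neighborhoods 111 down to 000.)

  ###|.  b7=0 t=1,i=6
  ##.|#  b6=1 t=0,i=7
  #.#|.  b5=0 t=0,i=0
  #..|.  b4=0 t=0,i=4
  .##|#  b3=1 t=0,i=6
  .#.|.  b2=0 t=0,i=1
  ..#|#  b1=1 t=0,i=5
  ...|#  b0=1 t=1,i=1
  bits 01001011 = 75

75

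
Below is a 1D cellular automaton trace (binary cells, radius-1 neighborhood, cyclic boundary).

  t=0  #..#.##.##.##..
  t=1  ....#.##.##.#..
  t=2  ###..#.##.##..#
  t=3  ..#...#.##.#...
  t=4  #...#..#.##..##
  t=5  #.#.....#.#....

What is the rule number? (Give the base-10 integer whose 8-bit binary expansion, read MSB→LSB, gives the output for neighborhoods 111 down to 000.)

  ###|.  b7=0 t=2,i=0
  ##.|#  b6=1 t=0,i=6
  #.#|#  b5=1 t=0,i=4
  #..|.  b4=0 t=0,i=1
  .##|.  b3=0 t=0,i=5
  .#.|.  b2=0 t=0,i=0
  ..#|.  b1=0 t=0,i=2
  ...|#  b0=1 t=1,i=0
  bits 01100001 = 97

97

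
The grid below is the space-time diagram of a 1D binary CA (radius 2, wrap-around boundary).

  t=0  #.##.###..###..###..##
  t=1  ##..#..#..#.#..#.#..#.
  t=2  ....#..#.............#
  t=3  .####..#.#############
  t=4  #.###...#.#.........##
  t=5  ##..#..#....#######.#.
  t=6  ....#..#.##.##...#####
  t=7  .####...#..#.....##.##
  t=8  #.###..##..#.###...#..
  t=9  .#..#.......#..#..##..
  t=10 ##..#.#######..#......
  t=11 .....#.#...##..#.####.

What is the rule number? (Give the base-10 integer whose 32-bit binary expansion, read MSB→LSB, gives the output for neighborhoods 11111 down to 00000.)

2082572439

  nb #####: next=.  (t=3,i=11, bit31=0)
  nb ####.: next=#  (t=3,i=3, bit30=1)
  nb ###.#: next=#  (t=0,i=0, bit29=1)
  nb ###..: next=#  (t=0,i=7, bit28=1)
  nb ##.##: next=#  (t=0,i=1, bit27=1)
  nb ##.#.: next=#  (t=5,i=19, bit26=1)
  nb ##..#: next=.  (t=0,i=8, bit25=0)
  nb ##...: next=.  (t=4,i=5, bit24=0)
  nb #.###: next=.  (t=0,i=5, bit23=0)
  nb #.##.: next=.  (t=0,i=2, bit22=0)
  nb #.#.#: next=#  (t=5,i=20, bit21=1)
  nb #.#..: next=.  (t=1,i=12, bit20=0)
  nb #..##: next=.  (t=0,i=9, bit19=0)
  nb #..#.: next=.  (t=1,i=3, bit18=0)
  nb #...#: next=.  (t=4,i=6, bit17=0)
  nb #....: next=#  (t=2,i=1, bit16=1)
  nb .####: next=#  (t=3,i=2, bit15=1)
  nb .###.: next=.  (t=0,i=6, bit14=0)
  nb .##.#: next=.  (t=0,i=3, bit13=0)
  nb .##..: next=.  (t=1,i=1, bit12=0)
  nb .#.##: next=#  (t=1,i=21, bit11=1)
  nb .#.#.: next=.  (t=1,i=11, bit10=0)
  nb .#..#: next=.  (t=1,i=5, bit9=0)
  nb .#...: next=.  (t=2,i=0, bit8=0)
  nb ..###: next=#  (t=0,i=10, bit7=1)
  nb ..##.: next=.  (t=7,i=17, bit6=0)
  nb ..#.#: next=.  (t=1,i=10, bit5=0)
  nb ..#..: next=#  (t=1,i=4, bit4=1)
  nb ...##: next=.  (t=4,i=19, bit3=0)
  nb ...#.: next=#  (t=2,i=3, bit2=1)
  nb ....#: next=#  (t=2,i=2, bit1=1)
  nb .....: next=#  (t=2,i=10, bit0=1)
  bits 01111100001000011000100010010111 = 2082572439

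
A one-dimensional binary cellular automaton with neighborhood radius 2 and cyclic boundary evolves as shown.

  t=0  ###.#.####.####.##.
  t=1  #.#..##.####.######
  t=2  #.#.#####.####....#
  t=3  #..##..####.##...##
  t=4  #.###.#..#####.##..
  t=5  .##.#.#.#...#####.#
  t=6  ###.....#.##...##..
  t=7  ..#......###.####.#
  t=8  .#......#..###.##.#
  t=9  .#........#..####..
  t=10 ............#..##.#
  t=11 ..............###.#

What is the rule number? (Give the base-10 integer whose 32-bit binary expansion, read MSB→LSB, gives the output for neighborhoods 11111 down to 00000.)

  ##### -> .   bit 31 = 0  t=1,i=15
  ####. -> #   bit 30 = 1  t=0,i=8
  ###.# -> #   bit 29 = 1  t=0,i=2
  ###.. -> #   bit 28 = 1  t=2,i=13
  ##.## -> #   bit 27 = 1  t=0,i=10
  ##.#. -> .   bit 26 = 0  t=0,i=3
  ##..# -> .   bit 25 = 0  t=3,i=1
  ##... -> .   bit 24 = 0  t=2,i=14
  #.### -> #   bit 23 = 1  t=0,i=0
  #.##. -> #   bit 22 = 1  t=0,i=16
  #.#.# -> .   bit 21 = 0  t=0,i=4
  #.#.. -> #   bit 20 = 1  t=1,i=2
  #..## -> #   bit 19 = 1  t=1,i=4
  #..#. -> #   bit 18 = 1  t=4,i=18
  #...# -> #   bit 17 = 1  t=3,i=15
  #.... -> .   bit 16 = 0  t=2,i=15
  .#### -> .   bit 15 = 0  t=0,i=7
  .###. -> .   bit 14 = 0  t=0,i=1
  .##.# -> #   bit 13 = 1  t=0,i=17
  .##.. -> #   bit 12 = 1  t=3,i=4
  .#.## -> #   bit 11 = 1  t=0,i=5
  .#.#. -> .   bit 10 = 0  t=5,i=5
  .#..# -> .   bit 9 = 0  t=1,i=3
  .#... -> .   bit 8 = 0  t=5,i=9
  ..### -> .   bit 7 = 0  t=3,i=7
  ..##. -> #   bit 6 = 1  t=1,i=5
  ..#.# -> .   bit 5 = 0  t=4,i=0
  ..#.. -> .   bit 4 = 0  t=7,i=2
  ...## -> #   bit 3 = 1  t=2,i=17
  ...#. -> .   bit 2 = 0  t=6,i=7
  ....# -> .   bit 1 = 0  t=2,i=16
  ..... -> .   bit 0 = 0  t=6,i=5
  bits 01111000110111100011100001001000 = 2027829320

2027829320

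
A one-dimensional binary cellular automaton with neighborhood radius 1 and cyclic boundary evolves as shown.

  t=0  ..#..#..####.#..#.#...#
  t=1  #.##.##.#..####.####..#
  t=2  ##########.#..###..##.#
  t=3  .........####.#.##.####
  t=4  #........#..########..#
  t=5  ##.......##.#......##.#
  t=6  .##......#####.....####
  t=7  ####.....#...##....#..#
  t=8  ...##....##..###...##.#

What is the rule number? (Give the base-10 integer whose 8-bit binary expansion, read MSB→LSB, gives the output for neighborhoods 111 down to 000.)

  nb ###: next=.  (t=0,i=9, bit7=0)
  nb ##.: next=#  (t=0,i=11, bit6=1)
  nb #.#: next=#  (t=0,i=12, bit5=1)
  nb #..: next=#  (t=0,i=0, bit4=1)
  nb .##: next=#  (t=0,i=8, bit3=1)
  nb .#.: next=#  (t=0,i=2, bit2=1)
  nb ..#: next=.  (t=0,i=1, bit1=0)
  nb ...: next=.  (t=0,i=20, bit0=0)
  bits 01111100 = 124

124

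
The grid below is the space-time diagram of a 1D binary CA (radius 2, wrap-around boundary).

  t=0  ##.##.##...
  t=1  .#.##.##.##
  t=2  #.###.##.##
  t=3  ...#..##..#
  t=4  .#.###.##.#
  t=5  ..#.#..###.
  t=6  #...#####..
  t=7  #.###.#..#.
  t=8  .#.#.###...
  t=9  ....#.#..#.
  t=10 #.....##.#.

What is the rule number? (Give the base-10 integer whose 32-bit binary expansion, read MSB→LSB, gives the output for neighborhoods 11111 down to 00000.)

2254142104

  #####|#  b31=1 t=6,i=6
  ####.|.  b30=0 t=6,i=7
  ###.#|.  b29=0 t=2,i=0
  ###..|.  b28=0 t=5,i=9
  ##.##|.  b27=0 t=0,i=2
  ##.#.|#  b26=1 t=1,i=0
  ##..#|#  b25=1 t=3,i=8
  ##...|.  b24=0 t=0,i=8
  #.###|.  b23=0 t=2,i=2
  #.##.|#  b22=1 t=0,i=3
  #.#.#|.  b21=0 t=1,i=1
  #.#..|#  b20=1 t=5,i=4
  #..##|#  b19=1 t=3,i=5
  #..#.|.  b18=0 t=3,i=9
  #...#|#  b17=1 t=0,i=9
  #....|#  b16=1 t=8,i=9
  .####|.  b15=0 t=6,i=5
  .###.|#  b14=1 t=2,i=3
  .##.#|#  b13=1 t=0,i=1
  .##..|#  b12=1 t=0,i=7
  .#.##|#  b11=1 t=1,i=2
  .#.#.|.  b10=0 t=4,i=0
  .#..#|#  b9=1 t=3,i=4
  .#...|.  b8=0 t=3,i=0
  ..###|#  b7=1 t=5,i=7
  ..##.|.  b6=0 t=0,i=0
  ..#.#|.  b5=0 t=5,i=2
  ..#..|#  b4=1 t=3,i=3
  ...##|#  b3=1 t=0,i=10
  ...#.|.  b2=0 t=3,i=2
  ....#|.  b1=0 t=8,i=10
  .....|.  b0=0 t=9,i=1
  bits 10000110010110110111101010011000 = 2254142104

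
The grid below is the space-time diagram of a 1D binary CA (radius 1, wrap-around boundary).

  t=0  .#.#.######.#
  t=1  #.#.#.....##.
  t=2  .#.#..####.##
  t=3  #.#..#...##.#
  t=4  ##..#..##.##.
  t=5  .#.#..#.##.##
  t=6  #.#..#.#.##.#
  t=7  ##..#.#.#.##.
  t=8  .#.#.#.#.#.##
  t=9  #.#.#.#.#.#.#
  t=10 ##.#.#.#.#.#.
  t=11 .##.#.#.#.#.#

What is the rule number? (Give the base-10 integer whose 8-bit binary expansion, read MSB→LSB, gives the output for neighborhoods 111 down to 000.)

  ### -> .   bit 7 = 0  t=0,i=6
  ##. -> #   bit 6 = 1  t=0,i=10
  #.# -> #   bit 5 = 1  t=0,i=0
  #.. -> .   bit 4 = 0  t=1,i=5
  .## -> .   bit 3 = 0  t=0,i=5
  .#. -> .   bit 2 = 0  t=0,i=1
  ..# -> #   bit 1 = 1  t=1,i=9
  ... -> #   bit 0 = 1  t=1,i=6
  bits 01100011 = 99

99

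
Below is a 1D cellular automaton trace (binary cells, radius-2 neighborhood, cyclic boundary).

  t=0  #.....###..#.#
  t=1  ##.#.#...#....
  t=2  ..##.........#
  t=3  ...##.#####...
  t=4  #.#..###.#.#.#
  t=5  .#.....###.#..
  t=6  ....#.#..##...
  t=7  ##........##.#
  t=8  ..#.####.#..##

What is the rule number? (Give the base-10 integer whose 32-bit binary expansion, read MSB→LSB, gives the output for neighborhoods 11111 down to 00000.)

1872793609

  #####|.  b31=0 t=3,i=8
  ####.|#  b30=1 t=3,i=9
  ###.#|#  b29=1 t=4,i=7
  ###..|.  b28=0 t=0,i=8
  ##.##|#  b27=1 t=3,i=5
  ##.#.|#  b26=1 t=1,i=2
  ##..#|#  b25=1 t=0,i=9
  ##...|#  b24=1 t=0,i=1
  #.###|#  b23=1 t=3,i=6
  #.##.|.  b22=0 t=0,i=13
  #.#.#|#  b21=1 t=1,i=3
  #.#..|.  b20=0 t=1,i=5
  #..##|.  b19=0 t=2,i=1
  #..#.|.  b18=0 t=0,i=10
  #...#|.  b17=0 t=1,i=7
  #....|.  b16=0 t=0,i=2
  .####|#  b15=1 t=3,i=7
  .###.|.  b14=0 t=0,i=7
  .##.#|.  b13=0 t=1,i=1
  .##..|#  b12=1 t=0,i=0
  .#.##|.  b11=0 t=0,i=12
  .#.#.|.  b10=0 t=1,i=4
  .#..#|.  b9=0 t=2,i=0
  .#...|.  b8=0 t=1,i=6
  ..###|.  b7=0 t=0,i=6
  ..##.|.  b6=0 t=1,i=0
  ..#.#|.  b5=0 t=0,i=11
  ..#..|.  b4=0 t=1,i=9
  ...##|#  b3=1 t=0,i=5
  ...#.|.  b2=0 t=1,i=8
  ....#|.  b1=0 t=0,i=4
  .....|#  b0=1 t=0,i=3
  bits 01101111101000001001000000001001 = 1872793609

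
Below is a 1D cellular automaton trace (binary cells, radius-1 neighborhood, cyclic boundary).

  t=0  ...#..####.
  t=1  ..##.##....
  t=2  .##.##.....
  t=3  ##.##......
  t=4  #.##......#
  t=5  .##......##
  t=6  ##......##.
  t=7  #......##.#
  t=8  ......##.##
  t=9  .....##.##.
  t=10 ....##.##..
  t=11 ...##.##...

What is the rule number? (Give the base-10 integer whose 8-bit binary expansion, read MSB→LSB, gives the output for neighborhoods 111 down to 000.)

  nb ###: next=.  (t=0,i=7, bit7=0)
  nb ##.: next=.  (t=0,i=9, bit6=0)
  nb #.#: next=#  (t=1,i=4, bit5=1)
  nb #..: next=.  (t=0,i=4, bit4=0)
  nb .##: next=#  (t=0,i=6, bit3=1)
  nb .#.: next=#  (t=0,i=3, bit2=1)
  nb ..#: next=#  (t=0,i=2, bit1=1)
  nb ...: next=.  (t=0,i=0, bit0=0)
  bits 00101110 = 46

46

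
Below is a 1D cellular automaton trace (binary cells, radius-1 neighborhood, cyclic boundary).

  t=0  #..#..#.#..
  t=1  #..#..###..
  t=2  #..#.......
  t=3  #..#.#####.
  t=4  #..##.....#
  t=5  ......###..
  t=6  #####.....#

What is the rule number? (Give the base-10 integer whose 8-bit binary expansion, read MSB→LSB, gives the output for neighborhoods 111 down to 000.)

  ###|.  b7=0 t=1,i=7
  ##.|.  b6=0 t=1,i=8
  #.#|#  b5=1 t=0,i=7
  #..|.  b4=0 t=0,i=1
  .##|.  b3=0 t=1,i=6
  .#.|#  b2=1 t=0,i=0
  ..#|.  b1=0 t=0,i=2
  ...|#  b0=1 t=2,i=5
  bits 00100101 = 37

37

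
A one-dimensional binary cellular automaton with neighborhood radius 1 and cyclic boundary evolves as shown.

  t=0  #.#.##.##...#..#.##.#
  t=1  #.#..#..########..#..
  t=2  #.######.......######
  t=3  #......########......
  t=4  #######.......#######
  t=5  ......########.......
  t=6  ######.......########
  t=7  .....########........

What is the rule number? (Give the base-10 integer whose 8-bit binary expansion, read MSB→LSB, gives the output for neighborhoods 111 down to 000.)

87

  [7] ### => .  t=1,i=9
  [6] ##. => #  t=0,i=0
  [5] #.# => .  t=0,i=1
  [4] #.. => #  t=0,i=9
  [3] .## => .  t=0,i=4
  [2] .#. => #  t=0,i=2
  [1] ..# => #  t=0,i=11
  [0] ... => #  t=0,i=10
  bits 01010111 = 87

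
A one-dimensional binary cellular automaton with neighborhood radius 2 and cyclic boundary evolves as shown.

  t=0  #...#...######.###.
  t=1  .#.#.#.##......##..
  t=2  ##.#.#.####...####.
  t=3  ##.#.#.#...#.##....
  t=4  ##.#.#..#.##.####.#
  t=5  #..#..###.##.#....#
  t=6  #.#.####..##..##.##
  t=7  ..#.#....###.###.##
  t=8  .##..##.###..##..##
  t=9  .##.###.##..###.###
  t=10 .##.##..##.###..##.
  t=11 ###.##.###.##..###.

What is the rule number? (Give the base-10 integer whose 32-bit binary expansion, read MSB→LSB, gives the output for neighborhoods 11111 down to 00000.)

  nb #####: next=.  (t=0,i=10, bit31=0)
  nb ####.: next=.  (t=0,i=12, bit30=0)
  nb ###.#: next=.  (t=0,i=13, bit29=0)
  nb ###..: next=.  (t=2,i=10, bit28=0)
  nb ##.##: next=.  (t=0,i=14, bit27=0)
  nb ##.#.: next=.  (t=0,i=18, bit26=0)
  nb ##..#: next=.  (t=5,i=1, bit25=0)
  nb ##...: next=#  (t=1,i=9, bit24=1)
  nb #.###: next=#  (t=0,i=15, bit23=1)
  nb #.##.: next=#  (t=1,i=7, bit22=1)
  nb #.#.#: next=#  (t=1,i=3, bit21=1)
  nb #.#..: next=.  (t=0,i=0, bit20=0)
  nb #..##: next=#  (t=5,i=5, bit19=1)
  nb #..#.: next=#  (t=4,i=7, bit18=1)
  nb #...#: next=.  (t=0,i=2, bit17=0)
  nb #....: next=#  (t=1,i=10, bit16=1)
  nb .####: next=.  (t=0,i=9, bit15=0)
  nb .###.: next=#  (t=0,i=16, bit14=1)
  nb .##.#: next=#  (t=2,i=1, bit13=1)
  nb .##..: next=#  (t=1,i=8, bit12=1)
  nb .#.##: next=.  (t=1,i=6, bit11=0)
  nb .#.#.: next=.  (t=1,i=2, bit10=0)
  nb .#..#: next=#  (t=4,i=6, bit9=1)
  nb .#...: next=#  (t=0,i=1, bit8=1)
  nb ..###: next=#  (t=0,i=8, bit7=1)
  nb ..##.: next=#  (t=1,i=15, bit6=1)
  nb ..#.#: next=#  (t=1,i=1, bit5=1)
  nb ..#..: next=.  (t=0,i=4, bit4=0)
  nb ...##: next=#  (t=0,i=7, bit3=1)
  nb ...#.: next=#  (t=0,i=3, bit2=1)
  nb ....#: next=.  (t=1,i=13, bit1=0)
  nb .....: next=.  (t=1,i=11, bit0=0)
  bits 00000001111011010111001111101100 = 32338924

32338924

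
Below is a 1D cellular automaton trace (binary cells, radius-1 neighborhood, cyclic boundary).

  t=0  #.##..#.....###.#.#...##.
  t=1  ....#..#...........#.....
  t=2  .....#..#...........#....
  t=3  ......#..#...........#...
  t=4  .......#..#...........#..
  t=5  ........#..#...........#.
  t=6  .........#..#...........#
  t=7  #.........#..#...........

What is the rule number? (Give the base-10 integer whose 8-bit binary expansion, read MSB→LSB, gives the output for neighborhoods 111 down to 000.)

  ### -> .   bit 7 = 0  t=0,i=13
  ##. -> .   bit 6 = 0  t=0,i=3
  #.# -> .   bit 5 = 0  t=0,i=1
  #.. -> #   bit 4 = 1  t=0,i=4
  .## -> .   bit 3 = 0  t=0,i=2
  .#. -> .   bit 2 = 0  t=0,i=0
  ..# -> .   bit 1 = 0  t=0,i=5
  ... -> .   bit 0 = 0  t=0,i=8
  bits 00010000 = 16

16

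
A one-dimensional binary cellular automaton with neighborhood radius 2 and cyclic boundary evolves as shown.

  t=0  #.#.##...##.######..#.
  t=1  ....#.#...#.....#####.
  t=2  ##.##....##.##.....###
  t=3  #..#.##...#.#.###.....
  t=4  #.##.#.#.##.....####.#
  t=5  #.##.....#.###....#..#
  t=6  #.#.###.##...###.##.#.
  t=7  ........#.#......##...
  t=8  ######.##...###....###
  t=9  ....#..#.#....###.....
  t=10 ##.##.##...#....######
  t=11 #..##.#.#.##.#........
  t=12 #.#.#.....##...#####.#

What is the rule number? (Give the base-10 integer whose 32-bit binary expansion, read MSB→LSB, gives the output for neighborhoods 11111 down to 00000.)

  nb #####: next=.  (t=0,i=14, bit31=0)
  nb ####.: next=#  (t=0,i=16, bit30=1)
  nb ###.#: next=.  (t=2,i=1, bit29=0)
  nb ###..: next=#  (t=0,i=17, bit28=1)
  nb ##.##: next=.  (t=0,i=11, bit27=0)
  nb ##.#.: next=.  (t=4,i=4, bit26=0)
  nb ##..#: next=#  (t=0,i=18, bit25=1)
  nb ##...: next=#  (t=0,i=6, bit24=1)
  nb #.###: next=.  (t=0,i=12, bit23=0)
  nb #.##.: next=#  (t=0,i=4, bit22=1)
  nb #.#.#: next=.  (t=0,i=0, bit21=0)
  nb #.#..: next=.  (t=1,i=6, bit20=0)
  nb #..##: next=#  (t=5,i=20, bit19=1)
  nb #..#.: next=#  (t=0,i=19, bit18=1)
  nb #...#: next=.  (t=0,i=7, bit17=0)
  nb #....: next=#  (t=1,i=0, bit16=1)
  nb .####: next=.  (t=0,i=13, bit15=0)
  nb .###.: next=.  (t=3,i=15, bit14=0)
  nb .##.#: next=#  (t=0,i=10, bit13=1)
  nb .##..: next=.  (t=0,i=5, bit12=0)
  nb .#.##: next=.  (t=0,i=3, bit11=0)
  nb .#.#.: next=.  (t=0,i=1, bit10=0)
  nb .#..#: next=.  (t=3,i=1, bit9=0)
  nb .#...: next=.  (t=1,i=7, bit8=0)
  nb ..###: next=.  (t=1,i=16, bit7=0)
  nb ..##.: next=.  (t=0,i=9, bit6=0)
  nb ..#.#: next=#  (t=0,i=20, bit5=1)
  nb ..#..: next=#  (t=1,i=10, bit4=1)
  nb ...##: next=.  (t=0,i=8, bit3=0)
  nb ...#.: next=#  (t=1,i=3, bit2=1)
  nb ....#: next=.  (t=1,i=2, bit1=0)
  nb .....: next=#  (t=1,i=1, bit0=1)
  bits 01010011010011010010000000110101 = 1397563445

1397563445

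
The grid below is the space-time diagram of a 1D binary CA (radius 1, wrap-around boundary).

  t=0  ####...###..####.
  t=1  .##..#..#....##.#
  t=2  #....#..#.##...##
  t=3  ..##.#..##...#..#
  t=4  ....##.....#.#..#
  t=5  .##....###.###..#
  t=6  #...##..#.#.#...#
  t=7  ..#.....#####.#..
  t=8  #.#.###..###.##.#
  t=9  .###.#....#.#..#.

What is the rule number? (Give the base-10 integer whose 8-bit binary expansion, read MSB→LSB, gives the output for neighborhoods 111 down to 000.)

  nb ###: next=#  (t=0,i=1, bit7=1)
  nb ##.: next=.  (t=0,i=3, bit6=0)
  nb #.#: next=#  (t=0,i=16, bit5=1)
  nb #..: next=.  (t=0,i=4, bit4=0)
  nb .##: next=.  (t=0,i=0, bit3=0)
  nb .#.: next=#  (t=1,i=5, bit2=1)
  nb ..#: next=.  (t=0,i=6, bit1=0)
  nb ...: next=#  (t=0,i=5, bit0=1)
  bits 10100101 = 165

165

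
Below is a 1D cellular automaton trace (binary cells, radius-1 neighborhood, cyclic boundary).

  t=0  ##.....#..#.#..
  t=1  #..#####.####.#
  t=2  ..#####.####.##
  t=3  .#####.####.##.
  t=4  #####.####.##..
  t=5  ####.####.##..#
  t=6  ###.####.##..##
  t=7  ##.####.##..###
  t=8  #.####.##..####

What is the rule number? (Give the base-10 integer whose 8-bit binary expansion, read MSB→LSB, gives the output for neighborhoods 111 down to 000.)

175

  ###|#  b7=1 t=1,i=4
  ##.|.  b6=0 t=0,i=1
  #.#|#  b5=1 t=0,i=11
  #..|.  b4=0 t=0,i=2
  .##|#  b3=1 t=0,i=0
  .#.|#  b2=1 t=0,i=7
  ..#|#  b1=1 t=0,i=6
  ...|#  b0=1 t=0,i=3
  bits 10101111 = 175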